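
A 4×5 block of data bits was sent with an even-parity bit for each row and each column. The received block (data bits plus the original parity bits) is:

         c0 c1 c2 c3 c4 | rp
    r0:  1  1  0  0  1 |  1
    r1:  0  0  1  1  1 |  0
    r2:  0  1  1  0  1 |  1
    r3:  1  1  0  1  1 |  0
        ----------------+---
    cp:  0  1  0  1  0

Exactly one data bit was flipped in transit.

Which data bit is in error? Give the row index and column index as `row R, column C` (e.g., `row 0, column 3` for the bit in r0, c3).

row 1, column 3

Recompute each row's even parity and compare to rp:
  r0: data parity 1, sent rp 1 → ok
  r1: data parity 1, sent rp 0 → mismatch
  r2: data parity 1, sent rp 1 → ok
  r3: data parity 0, sent rp 0 → ok
Recompute each column's even parity and compare to cp:
  c0: data parity 0, sent cp 0 → ok
  c1: data parity 1, sent cp 1 → ok
  c2: data parity 0, sent cp 0 → ok
  c3: data parity 0, sent cp 1 → mismatch
  c4: data parity 0, sent cp 0 → ok
Exactly one row (r1) and one column (c3) fail → the flipped bit is at their intersection.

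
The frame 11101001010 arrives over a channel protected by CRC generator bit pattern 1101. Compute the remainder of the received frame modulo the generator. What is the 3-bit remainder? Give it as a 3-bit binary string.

010

Modulo-2 division of 11101001010 by 1101:
  pos 0: 1110 XOR 1101 = 0011
  pos 2: 1110 XOR 1101 = 0011
  pos 4: 1101 XOR 1101 = 0000
Remainder = 010 (nonzero — an error is detected).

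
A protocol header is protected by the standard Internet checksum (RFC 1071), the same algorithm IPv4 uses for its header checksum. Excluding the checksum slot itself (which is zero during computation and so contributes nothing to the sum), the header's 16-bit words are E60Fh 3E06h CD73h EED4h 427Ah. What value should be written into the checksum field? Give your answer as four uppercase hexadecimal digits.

DD26

One's-complement addition (fold any carry out of bit 15 back into bit 0):
  0xE60F + 0x3E06 = 0x12415 → wrap carry → 0x2416
  0x2416 + 0xCD73 = 0x0F189
  0xF189 + 0xEED4 = 0x1E05D → wrap carry → 0xE05E
  0xE05E + 0x427A = 0x122D8 → wrap carry → 0x22D9
One's-complement sum = 0x22D9.
Checksum = ~0x22D9 & 0xFFFF = 0xDD26.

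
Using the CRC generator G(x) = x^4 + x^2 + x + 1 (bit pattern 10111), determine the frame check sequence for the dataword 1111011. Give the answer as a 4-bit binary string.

0110

Append 4 zeros: 11110110000. Divide by 10111 (XOR where the leading bit is 1):
  pos 0: 11110 XOR 10111 = 01001
  pos 1: 10011 XOR 10111 = 00100
  pos 3: 10010 XOR 10111 = 00101
  pos 5: 10100 XOR 10111 = 00011
Remainder (last 4 bits) = 0110. This is the CRC / FCS.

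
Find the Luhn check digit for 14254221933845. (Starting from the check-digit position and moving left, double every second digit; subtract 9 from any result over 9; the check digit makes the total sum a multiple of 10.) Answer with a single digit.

6

Partial digits right→left: 5 4 8 3 3 9 1 2 2 4 5 2 4 1
Double every second digit counting from the check-digit position (so the 1st, 3rd, 5th, ... of the partial from the right).
  doubled (with −9 where >9): 1 7 6 2 4 1 8 → sum 29
  kept as-is: 4 3 9 2 4 2 1 → sum 25
Total = 29 + 25 = 54.
Check digit = (10 − (54 mod 10)) mod 10 = 6.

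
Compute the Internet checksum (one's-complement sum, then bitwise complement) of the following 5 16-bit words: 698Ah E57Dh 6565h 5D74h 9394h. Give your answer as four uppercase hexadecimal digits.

One's-complement addition (fold any carry out of bit 15 back into bit 0):
  0x698A + 0xE57D = 0x14F07 → wrap carry → 0x4F08
  0x4F08 + 0x6565 = 0x0B46D
  0xB46D + 0x5D74 = 0x111E1 → wrap carry → 0x11E2
  0x11E2 + 0x9394 = 0x0A576
One's-complement sum = 0xA576.
Checksum = ~0xA576 & 0xFFFF = 0x5A89.

5A89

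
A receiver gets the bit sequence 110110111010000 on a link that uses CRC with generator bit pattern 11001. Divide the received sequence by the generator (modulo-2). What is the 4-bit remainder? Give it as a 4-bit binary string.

Modulo-2 division of 110110111010000 by 11001:
  pos 0: 11011 XOR 11001 = 00010
  pos 3: 10011 XOR 11001 = 01010
  pos 4: 10101 XOR 11001 = 01100
  pos 5: 11000 XOR 11001 = 00001
  pos 9: 11000 XOR 11001 = 00001
Remainder = 0010 (nonzero — an error is detected).

0010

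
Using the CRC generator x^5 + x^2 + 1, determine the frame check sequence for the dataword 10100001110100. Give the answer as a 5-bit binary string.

00000

Append 5 zeros: 1010000111010000000. Divide by 100101 (XOR where the leading bit is 1):
  pos 0: 101000 XOR 100101 = 001101
  pos 2: 110101 XOR 100101 = 010000
  pos 3: 100001 XOR 100101 = 000100
  pos 6: 100101 XOR 100101 = 000000
Remainder (last 5 bits) = 00000. This is the CRC / FCS.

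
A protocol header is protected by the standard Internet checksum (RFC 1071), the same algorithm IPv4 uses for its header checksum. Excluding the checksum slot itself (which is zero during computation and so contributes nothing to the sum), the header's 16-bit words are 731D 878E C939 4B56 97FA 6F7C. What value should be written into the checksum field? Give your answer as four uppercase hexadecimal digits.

One's-complement addition (fold any carry out of bit 15 back into bit 0):
  0x731D + 0x878E = 0x0FAAB
  0xFAAB + 0xC939 = 0x1C3E4 → wrap carry → 0xC3E5
  0xC3E5 + 0x4B56 = 0x10F3B → wrap carry → 0x0F3C
  0x0F3C + 0x97FA = 0x0A736
  0xA736 + 0x6F7C = 0x116B2 → wrap carry → 0x16B3
One's-complement sum = 0x16B3.
Checksum = ~0x16B3 & 0xFFFF = 0xE94C.

E94C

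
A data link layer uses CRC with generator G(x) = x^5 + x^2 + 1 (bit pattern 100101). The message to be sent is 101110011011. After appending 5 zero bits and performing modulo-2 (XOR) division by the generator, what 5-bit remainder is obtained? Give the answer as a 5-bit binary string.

Append 5 zeros: 10111001101100000. Divide by 100101 (XOR where the leading bit is 1):
  pos 0: 101110 XOR 100101 = 001011
  pos 2: 101101 XOR 100101 = 001000
  pos 4: 100010 XOR 100101 = 000111
  pos 7: 111110 XOR 100101 = 011011
  pos 8: 110110 XOR 100101 = 010011
  pos 9: 100110 XOR 100101 = 000011
Remainder (last 5 bits) = 01100. This is the CRC / FCS.

01100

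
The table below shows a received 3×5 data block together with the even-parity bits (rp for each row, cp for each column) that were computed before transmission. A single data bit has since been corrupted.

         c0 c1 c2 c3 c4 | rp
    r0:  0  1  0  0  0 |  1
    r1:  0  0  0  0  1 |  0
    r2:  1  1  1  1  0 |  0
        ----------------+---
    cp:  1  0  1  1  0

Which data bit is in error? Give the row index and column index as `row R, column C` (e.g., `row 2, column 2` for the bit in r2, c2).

Recompute each row's even parity and compare to rp:
  r0: data parity 1, sent rp 1 → ok
  r1: data parity 1, sent rp 0 → mismatch
  r2: data parity 0, sent rp 0 → ok
Recompute each column's even parity and compare to cp:
  c0: data parity 1, sent cp 1 → ok
  c1: data parity 0, sent cp 0 → ok
  c2: data parity 1, sent cp 1 → ok
  c3: data parity 1, sent cp 1 → ok
  c4: data parity 1, sent cp 0 → mismatch
Exactly one row (r1) and one column (c4) fail → the flipped bit is at their intersection.

row 1, column 4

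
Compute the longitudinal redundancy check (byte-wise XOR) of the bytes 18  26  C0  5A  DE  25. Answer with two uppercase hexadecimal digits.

XOR the bytes together:
  start with 0x18
  0x18 ⊕ 0x26 = 0x3E
  0x3E ⊕ 0xC0 = 0xFE
  0xFE ⊕ 0x5A = 0xA4
  0xA4 ⊕ 0xDE = 0x7A
  0x7A ⊕ 0x25 = 0x5F

5F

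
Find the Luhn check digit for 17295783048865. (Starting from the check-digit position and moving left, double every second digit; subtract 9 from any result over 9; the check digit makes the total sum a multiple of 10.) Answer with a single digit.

9

Partial digits right→left: 5 6 8 8 4 0 3 8 7 5 9 2 7 1
Double every second digit counting from the check-digit position (so the 1st, 3rd, 5th, ... of the partial from the right).
  doubled (with −9 where >9): 1 7 8 6 5 9 5 → sum 41
  kept as-is: 6 8 0 8 5 2 1 → sum 30
Total = 41 + 30 = 71.
Check digit = (10 − (71 mod 10)) mod 10 = 9.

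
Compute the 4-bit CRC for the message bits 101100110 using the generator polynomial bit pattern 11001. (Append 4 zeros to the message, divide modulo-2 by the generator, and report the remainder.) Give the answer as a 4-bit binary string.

Append 4 zeros: 1011001100000. Divide by 11001 (XOR where the leading bit is 1):
  pos 0: 10110 XOR 11001 = 01111
  pos 1: 11110 XOR 11001 = 00111
  pos 3: 11111 XOR 11001 = 00110
  pos 5: 11000 XOR 11001 = 00001
Remainder (last 4 bits) = 1000. This is the CRC / FCS.

1000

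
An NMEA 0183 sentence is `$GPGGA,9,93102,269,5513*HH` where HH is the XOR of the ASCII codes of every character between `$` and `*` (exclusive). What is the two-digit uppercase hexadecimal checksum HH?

XOR the ASCII codes of the payload characters:
  'G' = 0x47 → acc = 0x47
  'P' = 0x50 → acc = 0x17
  'G' = 0x47 → acc = 0x50
  'G' = 0x47 → acc = 0x17
  'A' = 0x41 → acc = 0x56
  ',' = 0x2C → acc = 0x7A
  '9' = 0x39 → acc = 0x43
  ',' = 0x2C → acc = 0x6F
  '9' = 0x39 → acc = 0x56
  '3' = 0x33 → acc = 0x65
  '1' = 0x31 → acc = 0x54
  '0' = 0x30 → acc = 0x64
  '2' = 0x32 → acc = 0x56
  ',' = 0x2C → acc = 0x7A
  '2' = 0x32 → acc = 0x48
  '6' = 0x36 → acc = 0x7E
  '9' = 0x39 → acc = 0x47
  ',' = 0x2C → acc = 0x6B
  '5' = 0x35 → acc = 0x5E
  '5' = 0x35 → acc = 0x6B
  '1' = 0x31 → acc = 0x5A
  '3' = 0x33 → acc = 0x69
Checksum = 0x69.

69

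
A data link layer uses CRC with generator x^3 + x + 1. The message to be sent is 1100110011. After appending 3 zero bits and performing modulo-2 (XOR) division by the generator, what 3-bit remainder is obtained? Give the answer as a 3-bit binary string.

Append 3 zeros: 1100110011000. Divide by 1011 (XOR where the leading bit is 1):
  pos 0: 1100 XOR 1011 = 0111
  pos 1: 1111 XOR 1011 = 0100
  pos 2: 1001 XOR 1011 = 0010
  pos 4: 1000 XOR 1011 = 0011
  pos 6: 1111 XOR 1011 = 0100
  pos 7: 1000 XOR 1011 = 0011
  pos 9: 1100 XOR 1011 = 0111
Remainder (last 3 bits) = 111. This is the CRC / FCS.

111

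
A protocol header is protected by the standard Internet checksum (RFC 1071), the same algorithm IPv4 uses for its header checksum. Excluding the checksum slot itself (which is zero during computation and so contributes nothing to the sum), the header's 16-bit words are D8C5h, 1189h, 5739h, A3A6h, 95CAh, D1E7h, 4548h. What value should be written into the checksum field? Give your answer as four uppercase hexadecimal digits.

6DD6

One's-complement addition (fold any carry out of bit 15 back into bit 0):
  0xD8C5 + 0x1189 = 0x0EA4E
  0xEA4E + 0x5739 = 0x14187 → wrap carry → 0x4188
  0x4188 + 0xA3A6 = 0x0E52E
  0xE52E + 0x95CA = 0x17AF8 → wrap carry → 0x7AF9
  0x7AF9 + 0xD1E7 = 0x14CE0 → wrap carry → 0x4CE1
  0x4CE1 + 0x4548 = 0x09229
One's-complement sum = 0x9229.
Checksum = ~0x9229 & 0xFFFF = 0x6DD6.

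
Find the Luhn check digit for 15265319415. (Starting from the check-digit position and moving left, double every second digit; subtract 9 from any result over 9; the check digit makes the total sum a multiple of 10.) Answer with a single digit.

8

Partial digits right→left: 5 1 4 9 1 3 5 6 2 5 1
Double every second digit counting from the check-digit position (so the 1st, 3rd, 5th, ... of the partial from the right).
  doubled (with −9 where >9): 1 8 2 1 4 2 → sum 18
  kept as-is: 1 9 3 6 5 → sum 24
Total = 18 + 24 = 42.
Check digit = (10 − (42 mod 10)) mod 10 = 8.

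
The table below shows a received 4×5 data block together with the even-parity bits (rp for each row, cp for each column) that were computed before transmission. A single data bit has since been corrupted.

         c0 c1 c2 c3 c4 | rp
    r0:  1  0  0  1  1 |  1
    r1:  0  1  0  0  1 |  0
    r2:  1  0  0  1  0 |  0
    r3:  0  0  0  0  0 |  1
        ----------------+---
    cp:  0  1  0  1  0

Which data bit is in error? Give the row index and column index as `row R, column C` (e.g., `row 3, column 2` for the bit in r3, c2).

Recompute each row's even parity and compare to rp:
  r0: data parity 1, sent rp 1 → ok
  r1: data parity 0, sent rp 0 → ok
  r2: data parity 0, sent rp 0 → ok
  r3: data parity 0, sent rp 1 → mismatch
Recompute each column's even parity and compare to cp:
  c0: data parity 0, sent cp 0 → ok
  c1: data parity 1, sent cp 1 → ok
  c2: data parity 0, sent cp 0 → ok
  c3: data parity 0, sent cp 1 → mismatch
  c4: data parity 0, sent cp 0 → ok
Exactly one row (r3) and one column (c3) fail → the flipped bit is at their intersection.

row 3, column 3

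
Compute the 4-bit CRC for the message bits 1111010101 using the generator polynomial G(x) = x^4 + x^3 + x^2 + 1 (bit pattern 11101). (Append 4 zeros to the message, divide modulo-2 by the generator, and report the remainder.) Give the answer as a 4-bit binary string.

1101

Append 4 zeros: 11110101010000. Divide by 11101 (XOR where the leading bit is 1):
  pos 0: 11110 XOR 11101 = 00011
  pos 3: 11101 XOR 11101 = 00000
  pos 9: 10000 XOR 11101 = 01101
Remainder (last 4 bits) = 1101. This is the CRC / FCS.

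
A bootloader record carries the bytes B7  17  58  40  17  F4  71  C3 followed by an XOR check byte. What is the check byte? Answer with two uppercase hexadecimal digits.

E9

XOR the bytes together:
  start with 0xB7
  0xB7 ⊕ 0x17 = 0xA0
  0xA0 ⊕ 0x58 = 0xF8
  0xF8 ⊕ 0x40 = 0xB8
  0xB8 ⊕ 0x17 = 0xAF
  0xAF ⊕ 0xF4 = 0x5B
  0x5B ⊕ 0x71 = 0x2A
  0x2A ⊕ 0xC3 = 0xE9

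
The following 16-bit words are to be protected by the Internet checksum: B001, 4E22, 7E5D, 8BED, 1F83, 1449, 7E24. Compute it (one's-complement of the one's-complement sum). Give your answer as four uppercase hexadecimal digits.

45A0

One's-complement addition (fold any carry out of bit 15 back into bit 0):
  0xB001 + 0x4E22 = 0x0FE23
  0xFE23 + 0x7E5D = 0x17C80 → wrap carry → 0x7C81
  0x7C81 + 0x8BED = 0x1086E → wrap carry → 0x086F
  0x086F + 0x1F83 = 0x027F2
  0x27F2 + 0x1449 = 0x03C3B
  0x3C3B + 0x7E24 = 0x0BA5F
One's-complement sum = 0xBA5F.
Checksum = ~0xBA5F & 0xFFFF = 0x45A0.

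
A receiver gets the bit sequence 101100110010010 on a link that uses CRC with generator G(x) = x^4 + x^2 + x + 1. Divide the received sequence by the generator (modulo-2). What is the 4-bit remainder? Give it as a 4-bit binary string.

1110

Modulo-2 division of 101100110010010 by 10111:
  pos 0: 10110 XOR 10111 = 00001
  pos 4: 10110 XOR 10111 = 00001
  pos 8: 10100 XOR 10111 = 00011
Remainder = 1110 (nonzero — an error is detected).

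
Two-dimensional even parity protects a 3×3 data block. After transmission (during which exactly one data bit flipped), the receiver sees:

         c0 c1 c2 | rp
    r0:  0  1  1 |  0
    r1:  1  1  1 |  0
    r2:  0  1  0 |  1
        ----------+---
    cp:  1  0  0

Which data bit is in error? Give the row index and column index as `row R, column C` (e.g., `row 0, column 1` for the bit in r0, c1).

row 1, column 1

Recompute each row's even parity and compare to rp:
  r0: data parity 0, sent rp 0 → ok
  r1: data parity 1, sent rp 0 → mismatch
  r2: data parity 1, sent rp 1 → ok
Recompute each column's even parity and compare to cp:
  c0: data parity 1, sent cp 1 → ok
  c1: data parity 1, sent cp 0 → mismatch
  c2: data parity 0, sent cp 0 → ok
Exactly one row (r1) and one column (c1) fail → the flipped bit is at their intersection.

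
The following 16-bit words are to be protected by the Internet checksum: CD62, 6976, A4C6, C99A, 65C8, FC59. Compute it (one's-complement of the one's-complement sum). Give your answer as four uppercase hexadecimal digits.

F8A2

One's-complement addition (fold any carry out of bit 15 back into bit 0):
  0xCD62 + 0x6976 = 0x136D8 → wrap carry → 0x36D9
  0x36D9 + 0xA4C6 = 0x0DB9F
  0xDB9F + 0xC99A = 0x1A539 → wrap carry → 0xA53A
  0xA53A + 0x65C8 = 0x10B02 → wrap carry → 0x0B03
  0x0B03 + 0xFC59 = 0x1075C → wrap carry → 0x075D
One's-complement sum = 0x075D.
Checksum = ~0x075D & 0xFFFF = 0xF8A2.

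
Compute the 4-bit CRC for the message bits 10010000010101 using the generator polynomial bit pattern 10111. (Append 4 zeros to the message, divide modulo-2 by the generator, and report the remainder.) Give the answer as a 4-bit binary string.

0111

Append 4 zeros: 100100000101010000. Divide by 10111 (XOR where the leading bit is 1):
  pos 0: 10010 XOR 10111 = 00101
  pos 2: 10100 XOR 10111 = 00011
  pos 5: 11001 XOR 10111 = 01110
  pos 6: 11100 XOR 10111 = 01011
  pos 7: 10111 XOR 10111 = 00000
  pos 13: 10000 XOR 10111 = 00111
Remainder (last 4 bits) = 0111. This is the CRC / FCS.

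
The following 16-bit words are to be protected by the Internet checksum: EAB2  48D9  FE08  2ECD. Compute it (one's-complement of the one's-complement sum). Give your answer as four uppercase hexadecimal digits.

9F9D

One's-complement addition (fold any carry out of bit 15 back into bit 0):
  0xEAB2 + 0x48D9 = 0x1338B → wrap carry → 0x338C
  0x338C + 0xFE08 = 0x13194 → wrap carry → 0x3195
  0x3195 + 0x2ECD = 0x06062
One's-complement sum = 0x6062.
Checksum = ~0x6062 & 0xFFFF = 0x9F9D.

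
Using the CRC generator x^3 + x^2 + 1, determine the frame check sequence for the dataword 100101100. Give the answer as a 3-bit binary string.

Append 3 zeros: 100101100000. Divide by 1101 (XOR where the leading bit is 1):
  pos 0: 1001 XOR 1101 = 0100
  pos 1: 1000 XOR 1101 = 0101
  pos 2: 1011 XOR 1101 = 0110
  pos 3: 1101 XOR 1101 = 0000
Remainder (last 3 bits) = 000. This is the CRC / FCS.

000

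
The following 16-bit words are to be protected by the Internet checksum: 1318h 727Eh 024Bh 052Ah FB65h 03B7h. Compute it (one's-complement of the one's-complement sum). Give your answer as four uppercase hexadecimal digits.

One's-complement addition (fold any carry out of bit 15 back into bit 0):
  0x1318 + 0x727E = 0x08596
  0x8596 + 0x024B = 0x087E1
  0x87E1 + 0x052A = 0x08D0B
  0x8D0B + 0xFB65 = 0x18870 → wrap carry → 0x8871
  0x8871 + 0x03B7 = 0x08C28
One's-complement sum = 0x8C28.
Checksum = ~0x8C28 & 0xFFFF = 0x73D7.

73D7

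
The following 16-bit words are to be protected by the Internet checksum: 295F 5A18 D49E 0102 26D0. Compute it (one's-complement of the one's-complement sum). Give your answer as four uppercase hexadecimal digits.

One's-complement addition (fold any carry out of bit 15 back into bit 0):
  0x295F + 0x5A18 = 0x08377
  0x8377 + 0xD49E = 0x15815 → wrap carry → 0x5816
  0x5816 + 0x0102 = 0x05918
  0x5918 + 0x26D0 = 0x07FE8
One's-complement sum = 0x7FE8.
Checksum = ~0x7FE8 & 0xFFFF = 0x8017.

8017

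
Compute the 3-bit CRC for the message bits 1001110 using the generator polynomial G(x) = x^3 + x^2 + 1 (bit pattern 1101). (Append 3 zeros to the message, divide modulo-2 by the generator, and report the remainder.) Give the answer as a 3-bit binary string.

110

Append 3 zeros: 1001110000. Divide by 1101 (XOR where the leading bit is 1):
  pos 0: 1001 XOR 1101 = 0100
  pos 1: 1001 XOR 1101 = 0100
  pos 2: 1001 XOR 1101 = 0100
  pos 3: 1000 XOR 1101 = 0101
  pos 4: 1010 XOR 1101 = 0111
  pos 5: 1110 XOR 1101 = 0011
Remainder (last 3 bits) = 110. This is the CRC / FCS.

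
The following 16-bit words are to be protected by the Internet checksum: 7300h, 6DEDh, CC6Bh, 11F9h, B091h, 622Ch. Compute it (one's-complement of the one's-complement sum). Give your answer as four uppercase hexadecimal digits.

2DEF

One's-complement addition (fold any carry out of bit 15 back into bit 0):
  0x7300 + 0x6DED = 0x0E0ED
  0xE0ED + 0xCC6B = 0x1AD58 → wrap carry → 0xAD59
  0xAD59 + 0x11F9 = 0x0BF52
  0xBF52 + 0xB091 = 0x16FE3 → wrap carry → 0x6FE4
  0x6FE4 + 0x622C = 0x0D210
One's-complement sum = 0xD210.
Checksum = ~0xD210 & 0xFFFF = 0x2DEF.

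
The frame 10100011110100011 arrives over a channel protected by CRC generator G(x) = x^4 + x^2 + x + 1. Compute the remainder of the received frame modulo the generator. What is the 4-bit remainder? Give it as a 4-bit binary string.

0111

Modulo-2 division of 10100011110100011 by 10111:
  pos 0: 10100 XOR 10111 = 00011
  pos 3: 11011 XOR 10111 = 01100
  pos 4: 11001 XOR 10111 = 01110
  pos 5: 11101 XOR 10111 = 01010
  pos 6: 10100 XOR 10111 = 00011
  pos 9: 11100 XOR 10111 = 01011
  pos 10: 10110 XOR 10111 = 00001
Remainder = 0111 (nonzero — an error is detected).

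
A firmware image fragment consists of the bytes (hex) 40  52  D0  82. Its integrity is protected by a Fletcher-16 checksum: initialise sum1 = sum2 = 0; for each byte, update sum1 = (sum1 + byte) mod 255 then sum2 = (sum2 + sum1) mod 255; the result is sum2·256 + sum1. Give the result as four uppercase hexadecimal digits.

Running sums (mod 255):
  after byte 0 (40): sum1=64, sum2=64
  after byte 1 (52): sum1=146, sum2=210
  after byte 2 (D0): sum1=99, sum2=54
  after byte 3 (82): sum1=229, sum2=28
Checksum = sum2·256 + sum1 = 28·256 + 229 = 7397 = 0x1CE5.

1CE5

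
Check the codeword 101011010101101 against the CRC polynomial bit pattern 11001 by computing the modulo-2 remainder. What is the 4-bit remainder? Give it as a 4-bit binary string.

0001

Modulo-2 division of 101011010101101 by 11001:
  pos 0: 10101 XOR 11001 = 01100
  pos 1: 11001 XOR 11001 = 00000
  pos 7: 10101 XOR 11001 = 01100
  pos 8: 11001 XOR 11001 = 00000
Remainder = 0001 (nonzero — an error is detected).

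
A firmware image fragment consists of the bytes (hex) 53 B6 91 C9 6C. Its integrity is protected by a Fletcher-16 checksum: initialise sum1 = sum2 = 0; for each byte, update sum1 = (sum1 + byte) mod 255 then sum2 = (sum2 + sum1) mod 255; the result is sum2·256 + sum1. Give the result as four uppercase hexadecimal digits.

30D1

Running sums (mod 255):
  after byte 0 (53): sum1=83, sum2=83
  after byte 1 (B6): sum1=10, sum2=93
  after byte 2 (91): sum1=155, sum2=248
  after byte 3 (C9): sum1=101, sum2=94
  after byte 4 (6C): sum1=209, sum2=48
Checksum = sum2·256 + sum1 = 48·256 + 209 = 12497 = 0x30D1.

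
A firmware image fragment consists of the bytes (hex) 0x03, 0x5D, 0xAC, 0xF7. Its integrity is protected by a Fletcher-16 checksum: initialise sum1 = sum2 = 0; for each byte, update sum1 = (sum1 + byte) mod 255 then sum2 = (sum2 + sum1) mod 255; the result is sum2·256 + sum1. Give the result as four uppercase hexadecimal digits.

7505

Running sums (mod 255):
  after byte 0 (0x03): sum1=3, sum2=3
  after byte 1 (0x5D): sum1=96, sum2=99
  after byte 2 (0xAC): sum1=13, sum2=112
  after byte 3 (0xF7): sum1=5, sum2=117
Checksum = sum2·256 + sum1 = 117·256 + 5 = 29957 = 0x7505.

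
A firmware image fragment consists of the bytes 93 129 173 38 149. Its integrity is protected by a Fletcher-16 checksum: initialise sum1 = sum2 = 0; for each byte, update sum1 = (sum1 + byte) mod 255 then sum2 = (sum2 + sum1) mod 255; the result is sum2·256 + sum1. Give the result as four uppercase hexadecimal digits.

Running sums (mod 255):
  after byte 0 (93): sum1=93, sum2=93
  after byte 1 (129): sum1=222, sum2=60
  after byte 2 (173): sum1=140, sum2=200
  after byte 3 (38): sum1=178, sum2=123
  after byte 4 (149): sum1=72, sum2=195
Checksum = sum2·256 + sum1 = 195·256 + 72 = 49992 = 0xC348.

C348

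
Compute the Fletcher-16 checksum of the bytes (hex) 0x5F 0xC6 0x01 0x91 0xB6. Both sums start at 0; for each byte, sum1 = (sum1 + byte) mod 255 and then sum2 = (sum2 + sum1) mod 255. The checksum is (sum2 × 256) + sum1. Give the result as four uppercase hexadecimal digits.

Running sums (mod 255):
  after byte 0 (0x5F): sum1=95, sum2=95
  after byte 1 (0xC6): sum1=38, sum2=133
  after byte 2 (0x01): sum1=39, sum2=172
  after byte 3 (0x91): sum1=184, sum2=101
  after byte 4 (0xB6): sum1=111, sum2=212
Checksum = sum2·256 + sum1 = 212·256 + 111 = 54383 = 0xD46F.

D46F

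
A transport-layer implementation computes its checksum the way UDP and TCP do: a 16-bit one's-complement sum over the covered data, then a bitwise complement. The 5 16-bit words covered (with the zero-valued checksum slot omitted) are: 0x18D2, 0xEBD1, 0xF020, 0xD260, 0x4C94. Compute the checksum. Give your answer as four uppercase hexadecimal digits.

EC45

One's-complement addition (fold any carry out of bit 15 back into bit 0):
  0x18D2 + 0xEBD1 = 0x104A3 → wrap carry → 0x04A4
  0x04A4 + 0xF020 = 0x0F4C4
  0xF4C4 + 0xD260 = 0x1C724 → wrap carry → 0xC725
  0xC725 + 0x4C94 = 0x113B9 → wrap carry → 0x13BA
One's-complement sum = 0x13BA.
Checksum = ~0x13BA & 0xFFFF = 0xEC45.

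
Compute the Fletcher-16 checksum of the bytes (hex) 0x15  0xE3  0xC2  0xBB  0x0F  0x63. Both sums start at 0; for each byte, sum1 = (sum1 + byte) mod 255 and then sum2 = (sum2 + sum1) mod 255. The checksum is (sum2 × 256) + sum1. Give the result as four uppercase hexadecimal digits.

B1E9

Running sums (mod 255):
  after byte 0 (0x15): sum1=21, sum2=21
  after byte 1 (0xE3): sum1=248, sum2=14
  after byte 2 (0xC2): sum1=187, sum2=201
  after byte 3 (0xBB): sum1=119, sum2=65
  after byte 4 (0x0F): sum1=134, sum2=199
  after byte 5 (0x63): sum1=233, sum2=177
Checksum = sum2·256 + sum1 = 177·256 + 233 = 45545 = 0xB1E9.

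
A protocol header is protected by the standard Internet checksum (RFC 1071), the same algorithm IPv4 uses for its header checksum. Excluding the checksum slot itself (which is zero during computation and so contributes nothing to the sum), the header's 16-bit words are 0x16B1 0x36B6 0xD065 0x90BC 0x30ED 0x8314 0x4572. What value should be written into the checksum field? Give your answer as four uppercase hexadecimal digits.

One's-complement addition (fold any carry out of bit 15 back into bit 0):
  0x16B1 + 0x36B6 = 0x04D67
  0x4D67 + 0xD065 = 0x11DCC → wrap carry → 0x1DCD
  0x1DCD + 0x90BC = 0x0AE89
  0xAE89 + 0x30ED = 0x0DF76
  0xDF76 + 0x8314 = 0x1628A → wrap carry → 0x628B
  0x628B + 0x4572 = 0x0A7FD
One's-complement sum = 0xA7FD.
Checksum = ~0xA7FD & 0xFFFF = 0x5802.

5802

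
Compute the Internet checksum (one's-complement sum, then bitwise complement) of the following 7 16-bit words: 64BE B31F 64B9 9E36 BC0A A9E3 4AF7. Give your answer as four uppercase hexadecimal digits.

344C

One's-complement addition (fold any carry out of bit 15 back into bit 0):
  0x64BE + 0xB31F = 0x117DD → wrap carry → 0x17DE
  0x17DE + 0x64B9 = 0x07C97
  0x7C97 + 0x9E36 = 0x11ACD → wrap carry → 0x1ACE
  0x1ACE + 0xBC0A = 0x0D6D8
  0xD6D8 + 0xA9E3 = 0x180BB → wrap carry → 0x80BC
  0x80BC + 0x4AF7 = 0x0CBB3
One's-complement sum = 0xCBB3.
Checksum = ~0xCBB3 & 0xFFFF = 0x344C.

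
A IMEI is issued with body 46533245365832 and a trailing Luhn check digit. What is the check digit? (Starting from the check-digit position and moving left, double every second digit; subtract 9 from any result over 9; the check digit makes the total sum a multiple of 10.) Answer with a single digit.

5

Partial digits right→left: 2 3 8 5 6 3 5 4 2 3 3 5 6 4
Double every second digit counting from the check-digit position (so the 1st, 3rd, 5th, ... of the partial from the right).
  doubled (with −9 where >9): 4 7 3 1 4 6 3 → sum 28
  kept as-is: 3 5 3 4 3 5 4 → sum 27
Total = 28 + 27 = 55.
Check digit = (10 − (55 mod 10)) mod 10 = 5.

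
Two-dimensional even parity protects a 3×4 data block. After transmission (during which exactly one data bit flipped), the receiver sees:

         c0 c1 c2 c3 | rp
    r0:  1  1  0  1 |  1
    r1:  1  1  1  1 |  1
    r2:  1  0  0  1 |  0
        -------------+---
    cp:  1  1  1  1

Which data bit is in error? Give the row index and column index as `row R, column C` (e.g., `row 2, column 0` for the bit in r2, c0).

row 1, column 1

Recompute each row's even parity and compare to rp:
  r0: data parity 1, sent rp 1 → ok
  r1: data parity 0, sent rp 1 → mismatch
  r2: data parity 0, sent rp 0 → ok
Recompute each column's even parity and compare to cp:
  c0: data parity 1, sent cp 1 → ok
  c1: data parity 0, sent cp 1 → mismatch
  c2: data parity 1, sent cp 1 → ok
  c3: data parity 1, sent cp 1 → ok
Exactly one row (r1) and one column (c1) fail → the flipped bit is at their intersection.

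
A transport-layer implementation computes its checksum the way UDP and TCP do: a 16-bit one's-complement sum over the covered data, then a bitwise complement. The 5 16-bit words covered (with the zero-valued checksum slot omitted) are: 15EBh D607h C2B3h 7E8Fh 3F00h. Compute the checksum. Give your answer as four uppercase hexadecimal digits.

One's-complement addition (fold any carry out of bit 15 back into bit 0):
  0x15EB + 0xD607 = 0x0EBF2
  0xEBF2 + 0xC2B3 = 0x1AEA5 → wrap carry → 0xAEA6
  0xAEA6 + 0x7E8F = 0x12D35 → wrap carry → 0x2D36
  0x2D36 + 0x3F00 = 0x06C36
One's-complement sum = 0x6C36.
Checksum = ~0x6C36 & 0xFFFF = 0x93C9.

93C9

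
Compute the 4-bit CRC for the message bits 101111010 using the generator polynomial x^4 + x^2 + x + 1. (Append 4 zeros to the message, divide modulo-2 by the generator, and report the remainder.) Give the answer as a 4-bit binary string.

Append 4 zeros: 1011110100000. Divide by 10111 (XOR where the leading bit is 1):
  pos 0: 10111 XOR 10111 = 00000
  pos 5: 10100 XOR 10111 = 00011
  pos 8: 11000 XOR 10111 = 01111
Remainder (last 4 bits) = 1111. This is the CRC / FCS.

1111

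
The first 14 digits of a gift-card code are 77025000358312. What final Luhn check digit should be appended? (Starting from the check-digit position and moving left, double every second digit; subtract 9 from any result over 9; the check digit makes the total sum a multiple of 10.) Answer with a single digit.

6

Partial digits right→left: 2 1 3 8 5 3 0 0 0 5 2 0 7 7
Double every second digit counting from the check-digit position (so the 1st, 3rd, 5th, ... of the partial from the right).
  doubled (with −9 where >9): 4 6 1 0 0 4 5 → sum 20
  kept as-is: 1 8 3 0 5 0 7 → sum 24
Total = 20 + 24 = 44.
Check digit = (10 − (44 mod 10)) mod 10 = 6.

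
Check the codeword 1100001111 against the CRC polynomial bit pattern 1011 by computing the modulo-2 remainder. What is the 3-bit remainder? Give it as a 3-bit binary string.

010

Modulo-2 division of 1100001111 by 1011:
  pos 0: 1100 XOR 1011 = 0111
  pos 1: 1110 XOR 1011 = 0101
  pos 2: 1010 XOR 1011 = 0001
  pos 5: 1111 XOR 1011 = 0100
  pos 6: 1001 XOR 1011 = 0010
Remainder = 010 (nonzero — an error is detected).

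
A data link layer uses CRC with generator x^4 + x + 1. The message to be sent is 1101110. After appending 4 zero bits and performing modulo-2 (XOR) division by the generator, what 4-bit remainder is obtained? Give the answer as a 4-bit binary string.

Append 4 zeros: 11011100000. Divide by 10011 (XOR where the leading bit is 1):
  pos 0: 11011 XOR 10011 = 01000
  pos 1: 10001 XOR 10011 = 00010
  pos 4: 10000 XOR 10011 = 00011
Remainder (last 4 bits) = 1100. This is the CRC / FCS.

1100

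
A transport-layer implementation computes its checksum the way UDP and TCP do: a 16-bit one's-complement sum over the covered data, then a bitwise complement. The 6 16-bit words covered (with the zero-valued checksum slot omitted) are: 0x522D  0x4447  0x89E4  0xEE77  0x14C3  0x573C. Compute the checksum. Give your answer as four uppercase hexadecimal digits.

One's-complement addition (fold any carry out of bit 15 back into bit 0):
  0x522D + 0x4447 = 0x09674
  0x9674 + 0x89E4 = 0x12058 → wrap carry → 0x2059
  0x2059 + 0xEE77 = 0x10ED0 → wrap carry → 0x0ED1
  0x0ED1 + 0x14C3 = 0x02394
  0x2394 + 0x573C = 0x07AD0
One's-complement sum = 0x7AD0.
Checksum = ~0x7AD0 & 0xFFFF = 0x852F.

852F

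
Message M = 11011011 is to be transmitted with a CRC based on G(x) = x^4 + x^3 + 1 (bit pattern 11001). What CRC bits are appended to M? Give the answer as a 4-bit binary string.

Append 4 zeros: 110110110000. Divide by 11001 (XOR where the leading bit is 1):
  pos 0: 11011 XOR 11001 = 00010
  pos 3: 10011 XOR 11001 = 01010
  pos 4: 10100 XOR 11001 = 01101
  pos 5: 11010 XOR 11001 = 00011
Remainder (last 4 bits) = 1100. This is the CRC / FCS.

1100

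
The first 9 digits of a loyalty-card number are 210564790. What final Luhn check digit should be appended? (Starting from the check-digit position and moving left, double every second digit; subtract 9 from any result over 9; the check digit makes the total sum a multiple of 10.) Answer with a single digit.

Partial digits right→left: 0 9 7 4 6 5 0 1 2
Double every second digit counting from the check-digit position (so the 1st, 3rd, 5th, ... of the partial from the right).
  doubled (with −9 where >9): 0 5 3 0 4 → sum 12
  kept as-is: 9 4 5 1 → sum 19
Total = 12 + 19 = 31.
Check digit = (10 − (31 mod 10)) mod 10 = 9.

9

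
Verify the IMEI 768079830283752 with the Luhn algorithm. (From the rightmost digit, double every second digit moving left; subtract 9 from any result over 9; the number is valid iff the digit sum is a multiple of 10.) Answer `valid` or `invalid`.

From the right, keep odd positions and double even positions (subtract 9 from any doubled value over 9):
  doubled (positions 2,4,...): 1 6 4 6 9 0 3 → sum 29
  kept (positions 1,3,...): 2 7 8 0 8 7 8 7 → sum 47
Total = 76.
76 mod 10 = 6, so the number is invalid.

invalid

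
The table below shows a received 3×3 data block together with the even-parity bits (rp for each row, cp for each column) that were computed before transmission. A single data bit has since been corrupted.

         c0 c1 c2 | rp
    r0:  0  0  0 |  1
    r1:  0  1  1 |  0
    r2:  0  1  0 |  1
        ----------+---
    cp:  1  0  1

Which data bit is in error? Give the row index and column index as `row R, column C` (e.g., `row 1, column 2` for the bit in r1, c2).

row 0, column 0

Recompute each row's even parity and compare to rp:
  r0: data parity 0, sent rp 1 → mismatch
  r1: data parity 0, sent rp 0 → ok
  r2: data parity 1, sent rp 1 → ok
Recompute each column's even parity and compare to cp:
  c0: data parity 0, sent cp 1 → mismatch
  c1: data parity 0, sent cp 0 → ok
  c2: data parity 1, sent cp 1 → ok
Exactly one row (r0) and one column (c0) fail → the flipped bit is at their intersection.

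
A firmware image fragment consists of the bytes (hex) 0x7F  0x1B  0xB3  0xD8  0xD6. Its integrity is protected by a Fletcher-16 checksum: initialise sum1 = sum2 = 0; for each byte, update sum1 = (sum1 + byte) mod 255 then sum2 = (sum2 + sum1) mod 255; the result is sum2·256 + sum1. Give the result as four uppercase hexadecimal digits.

8DFD

Running sums (mod 255):
  after byte 0 (0x7F): sum1=127, sum2=127
  after byte 1 (0x1B): sum1=154, sum2=26
  after byte 2 (0xB3): sum1=78, sum2=104
  after byte 3 (0xD8): sum1=39, sum2=143
  after byte 4 (0xD6): sum1=253, sum2=141
Checksum = sum2·256 + sum1 = 141·256 + 253 = 36349 = 0x8DFD.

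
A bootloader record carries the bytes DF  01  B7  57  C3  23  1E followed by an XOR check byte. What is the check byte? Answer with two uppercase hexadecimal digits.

C0

XOR the bytes together:
  start with 0xDF
  0xDF ⊕ 0x01 = 0xDE
  0xDE ⊕ 0xB7 = 0x69
  0x69 ⊕ 0x57 = 0x3E
  0x3E ⊕ 0xC3 = 0xFD
  0xFD ⊕ 0x23 = 0xDE
  0xDE ⊕ 0x1E = 0xC0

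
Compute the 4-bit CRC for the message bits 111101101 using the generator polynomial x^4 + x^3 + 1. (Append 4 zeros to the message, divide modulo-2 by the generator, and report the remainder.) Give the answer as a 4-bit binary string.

Append 4 zeros: 1111011010000. Divide by 11001 (XOR where the leading bit is 1):
  pos 0: 11110 XOR 11001 = 00111
  pos 2: 11111 XOR 11001 = 00110
  pos 4: 11001 XOR 11001 = 00000
Remainder (last 4 bits) = 0000. This is the CRC / FCS.

0000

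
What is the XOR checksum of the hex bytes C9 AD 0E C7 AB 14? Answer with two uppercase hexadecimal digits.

XOR the bytes together:
  start with 0xC9
  0xC9 ⊕ 0xAD = 0x64
  0x64 ⊕ 0x0E = 0x6A
  0x6A ⊕ 0xC7 = 0xAD
  0xAD ⊕ 0xAB = 0x06
  0x06 ⊕ 0x14 = 0x12

12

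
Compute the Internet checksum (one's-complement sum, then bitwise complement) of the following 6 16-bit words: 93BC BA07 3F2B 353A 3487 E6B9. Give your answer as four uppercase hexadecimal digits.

2295

One's-complement addition (fold any carry out of bit 15 back into bit 0):
  0x93BC + 0xBA07 = 0x14DC3 → wrap carry → 0x4DC4
  0x4DC4 + 0x3F2B = 0x08CEF
  0x8CEF + 0x353A = 0x0C229
  0xC229 + 0x3487 = 0x0F6B0
  0xF6B0 + 0xE6B9 = 0x1DD69 → wrap carry → 0xDD6A
One's-complement sum = 0xDD6A.
Checksum = ~0xDD6A & 0xFFFF = 0x2295.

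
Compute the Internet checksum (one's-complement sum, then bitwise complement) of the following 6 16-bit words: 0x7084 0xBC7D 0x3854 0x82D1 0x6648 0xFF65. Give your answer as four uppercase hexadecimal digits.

B229

One's-complement addition (fold any carry out of bit 15 back into bit 0):
  0x7084 + 0xBC7D = 0x12D01 → wrap carry → 0x2D02
  0x2D02 + 0x3854 = 0x06556
  0x6556 + 0x82D1 = 0x0E827
  0xE827 + 0x6648 = 0x14E6F → wrap carry → 0x4E70
  0x4E70 + 0xFF65 = 0x14DD5 → wrap carry → 0x4DD6
One's-complement sum = 0x4DD6.
Checksum = ~0x4DD6 & 0xFFFF = 0xB229.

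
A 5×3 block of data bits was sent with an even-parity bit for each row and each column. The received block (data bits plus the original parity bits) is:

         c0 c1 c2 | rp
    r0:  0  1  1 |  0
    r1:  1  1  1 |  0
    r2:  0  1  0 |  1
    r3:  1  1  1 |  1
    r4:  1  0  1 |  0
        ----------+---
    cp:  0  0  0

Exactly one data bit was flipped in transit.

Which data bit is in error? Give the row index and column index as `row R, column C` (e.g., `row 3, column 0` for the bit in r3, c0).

Recompute each row's even parity and compare to rp:
  r0: data parity 0, sent rp 0 → ok
  r1: data parity 1, sent rp 0 → mismatch
  r2: data parity 1, sent rp 1 → ok
  r3: data parity 1, sent rp 1 → ok
  r4: data parity 0, sent rp 0 → ok
Recompute each column's even parity and compare to cp:
  c0: data parity 1, sent cp 0 → mismatch
  c1: data parity 0, sent cp 0 → ok
  c2: data parity 0, sent cp 0 → ok
Exactly one row (r1) and one column (c0) fail → the flipped bit is at their intersection.

row 1, column 0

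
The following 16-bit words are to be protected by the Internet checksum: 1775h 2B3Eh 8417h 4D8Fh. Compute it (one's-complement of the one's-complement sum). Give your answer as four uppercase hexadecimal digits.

One's-complement addition (fold any carry out of bit 15 back into bit 0):
  0x1775 + 0x2B3E = 0x042B3
  0x42B3 + 0x8417 = 0x0C6CA
  0xC6CA + 0x4D8F = 0x11459 → wrap carry → 0x145A
One's-complement sum = 0x145A.
Checksum = ~0x145A & 0xFFFF = 0xEBA5.

EBA5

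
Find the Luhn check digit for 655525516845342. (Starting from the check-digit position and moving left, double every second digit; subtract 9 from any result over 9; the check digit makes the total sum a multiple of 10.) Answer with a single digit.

7

Partial digits right→left: 2 4 3 5 4 8 6 1 5 5 2 5 5 5 6
Double every second digit counting from the check-digit position (so the 1st, 3rd, 5th, ... of the partial from the right).
  doubled (with −9 where >9): 4 6 8 3 1 4 1 3 → sum 30
  kept as-is: 4 5 8 1 5 5 5 → sum 33
Total = 30 + 33 = 63.
Check digit = (10 − (63 mod 10)) mod 10 = 7.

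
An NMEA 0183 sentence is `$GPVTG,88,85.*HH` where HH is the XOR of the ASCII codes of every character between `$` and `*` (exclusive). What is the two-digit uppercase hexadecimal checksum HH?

XOR the ASCII codes of the payload characters:
  'G' = 0x47 → acc = 0x47
  'P' = 0x50 → acc = 0x17
  'V' = 0x56 → acc = 0x41
  'T' = 0x54 → acc = 0x15
  'G' = 0x47 → acc = 0x52
  ',' = 0x2C → acc = 0x7E
  '8' = 0x38 → acc = 0x46
  '8' = 0x38 → acc = 0x7E
  ',' = 0x2C → acc = 0x52
  '8' = 0x38 → acc = 0x6A
  '5' = 0x35 → acc = 0x5F
  '.' = 0x2E → acc = 0x71
Checksum = 0x71.

71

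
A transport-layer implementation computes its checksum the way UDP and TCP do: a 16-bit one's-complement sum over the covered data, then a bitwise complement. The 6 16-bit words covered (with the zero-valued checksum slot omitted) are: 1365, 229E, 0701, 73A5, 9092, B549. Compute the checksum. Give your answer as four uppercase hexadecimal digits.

One's-complement addition (fold any carry out of bit 15 back into bit 0):
  0x1365 + 0x229E = 0x03603
  0x3603 + 0x0701 = 0x03D04
  0x3D04 + 0x73A5 = 0x0B0A9
  0xB0A9 + 0x9092 = 0x1413B → wrap carry → 0x413C
  0x413C + 0xB549 = 0x0F685
One's-complement sum = 0xF685.
Checksum = ~0xF685 & 0xFFFF = 0x097A.

097A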